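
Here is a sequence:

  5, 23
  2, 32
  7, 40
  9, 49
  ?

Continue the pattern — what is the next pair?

16, 57

First part — each term is the sum of the two before it: 5, 2, 7, 9 → 16.
Second part: alternating steps +9, +8, +9, +8, …; 23, 32, 40, 49 → 57.
Putting it together: 16, 57.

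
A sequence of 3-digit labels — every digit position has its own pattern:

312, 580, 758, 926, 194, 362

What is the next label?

First digit — +2 each step, mod 10: 3, 5, 7, 9, 1, 3 → 5.
Second digit: −3 each step, mod 10; 1, 8, 5, 2, 9, 6 → 3.
Third digit: −2 each step, mod 10; 2, 0, 8, 6, 4, 2 → 0.
Putting it together: 530.

530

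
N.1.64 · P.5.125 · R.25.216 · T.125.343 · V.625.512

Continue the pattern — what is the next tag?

Letter: N, P, R, T, V → X (letters move forward 2 places in the alphabet).
Second component: 1, 5, 25, 125, 625 → 3125 (×5 each step).
Third component: 64, 125, 216, 343, 512 → 729 (perfect cubes: 4³, 5³, 6³, …).
So the next tag is X.3125.729.

X.3125.729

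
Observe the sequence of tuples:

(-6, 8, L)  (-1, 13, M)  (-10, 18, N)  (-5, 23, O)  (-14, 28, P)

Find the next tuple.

(-9, 33, Q)

First component: alternating steps +5, −9, +5, −9, …, so -6, -1, -10, -5, -14 → -9.
For the second component, +5 each step: 8, 13, 18, 23, 28 → 33.
Letter goes L, M, N, O, P → Q (letters move forward 1 place in the alphabet).
Putting it together: (-9, 33, Q).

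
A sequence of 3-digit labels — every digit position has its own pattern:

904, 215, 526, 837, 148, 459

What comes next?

760

First digit: +3 each step, mod 10, so 9, 2, 5, 8, 1, 4 → 7.
Second digit goes 0, 1, 2, 3, 4, 5 → 6 (+1 each step, mod 10).
Third digit — +1 each step, mod 10: 4, 5, 6, 7, 8, 9 → 0.
Combining the parts gives 760.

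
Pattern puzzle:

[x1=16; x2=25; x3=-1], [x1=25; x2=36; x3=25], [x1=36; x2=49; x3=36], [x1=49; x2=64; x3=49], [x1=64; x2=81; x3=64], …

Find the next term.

X1: 16, 25, 36, 49, 64 → 81 (perfect squares: 4², 5², 6², …).
X2: 25, 36, 49, 64, 81 → 100 (perfect squares: 5², 6², 7², …).
For the x3, always the previous value of the x2: -1, 25, 36, 49, 64 → 81.
So the next term is [x1=81; x2=100; x3=81].

[x1=81; x2=100; x3=81]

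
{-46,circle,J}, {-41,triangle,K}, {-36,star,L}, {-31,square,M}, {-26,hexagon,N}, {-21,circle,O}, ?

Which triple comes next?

First component: -46, -41, -36, -31, -26, -21 → -16 (+5 each step).
For the shape, repeats circle → triangle → star → square → hexagon: circle, triangle, star, square, hexagon, circle → triangle.
Letter: J, K, L, M, N, O → P (letters move forward 1 place in the alphabet).
Combining the parts gives {-16,triangle,P}.

{-16,triangle,P}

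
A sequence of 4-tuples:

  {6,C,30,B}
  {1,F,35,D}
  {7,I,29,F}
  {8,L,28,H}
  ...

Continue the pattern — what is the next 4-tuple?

First value — each term is the sum of the two before it: 6, 1, 7, 8 → 15.
First letter — letters move forward 3 places in the alphabet: C, F, I, L → O.
Third value: 30, 35, 29, 28 → 21 (together with the first value always sums to 36).
Second letter — letters move forward 2 places in the alphabet: B, D, F, H → J.
So the next 4-tuple is {15,O,21,J}.

{15,O,21,J}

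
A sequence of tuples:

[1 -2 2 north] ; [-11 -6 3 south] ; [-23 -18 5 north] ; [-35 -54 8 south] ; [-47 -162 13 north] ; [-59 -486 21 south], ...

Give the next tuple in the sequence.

[-71 -1458 34 north]

First coordinate: −12 each step; 1, -11, -23, -35, -47, -59 → -71.
Second coordinate goes -2, -6, -18, -54, -162, -486 → -1458 (×3 each step).
Third coordinate — each term is the sum of the two before it: 2, 3, 5, 8, 13, 21 → 34.
For the direction, alternates north ↔ south: north, south, north, south, north, south → north.
Putting it together: [-71 -1458 34 north].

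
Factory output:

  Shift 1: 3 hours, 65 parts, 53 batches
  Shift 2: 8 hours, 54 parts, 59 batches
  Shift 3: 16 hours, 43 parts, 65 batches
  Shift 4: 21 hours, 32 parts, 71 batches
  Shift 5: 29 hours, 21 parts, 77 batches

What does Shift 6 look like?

34 hours, 10 parts, 83 batches

Hours — alternating steps +5, +8, +5, +8, …: 3, 8, 16, 21, 29 → 34.
Parts: −11 each step, so 65, 54, 43, 32, 21 → 10.
Batches goes 53, 59, 65, 71, 77 → 83 (+6 each step).
So the next line is 34 hours, 10 parts, 83 batches.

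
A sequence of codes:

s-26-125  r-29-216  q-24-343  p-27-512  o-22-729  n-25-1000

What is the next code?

m-20-1331

Letter: letters move back 1 place in the alphabet; s, r, q, p, o, n → m.
For the second component, alternating steps +3, −5, +3, −5, …: 26, 29, 24, 27, 22, 25 → 20.
For the third component, perfect cubes: 5³, 6³, 7³, …: 125, 216, 343, 512, 729, 1000 → 1331.
So the next code is m-20-1331.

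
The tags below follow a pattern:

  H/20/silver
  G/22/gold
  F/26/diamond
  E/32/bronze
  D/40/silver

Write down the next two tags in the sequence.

C/50/gold then B/62/diamond

Letter — letters move back 1 place in the alphabet: H, G, F, E, D → C → B.
Second component: differences are 2, 4, 6, … (increasing by 2 each time); 20, 22, 26, 32, 40 → 50 → 62.
Rank: repeats silver → gold → diamond → bronze, so silver, gold, diamond, bronze, silver → gold → diamond.
So the next two tags are C/50/gold and B/62/diamond.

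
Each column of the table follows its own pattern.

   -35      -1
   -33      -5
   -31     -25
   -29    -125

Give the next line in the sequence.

-27  -625

First component goes -35, -33, -31, -29 → -27 (+2 each step).
Second component: ×5 each step; -1, -5, -25, -125 → -625.
So the next line is -27  -625.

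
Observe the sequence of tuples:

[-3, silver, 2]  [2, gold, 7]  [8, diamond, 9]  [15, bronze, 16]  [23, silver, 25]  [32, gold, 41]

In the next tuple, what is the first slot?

For the first slot, differences are 5, 6, 7, … (increasing by 1 each time): -3, 2, 8, 15, 23, 32 → 42.

42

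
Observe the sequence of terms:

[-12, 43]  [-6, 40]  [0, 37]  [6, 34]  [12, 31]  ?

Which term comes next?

First component: +6 each step; -12, -6, 0, 6, 12 → 18.
Second component goes 43, 40, 37, 34, 31 → 28 (−3 each step).
Putting it together: [18, 28].

[18, 28]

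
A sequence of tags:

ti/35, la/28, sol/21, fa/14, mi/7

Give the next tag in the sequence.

re/0

Note: ti, la, sol, fa, mi → re (runs backward through the solfège scale do→ti).
For the second component, −7 each step: 35, 28, 21, 14, 7 → 0.
Putting it together: re/0.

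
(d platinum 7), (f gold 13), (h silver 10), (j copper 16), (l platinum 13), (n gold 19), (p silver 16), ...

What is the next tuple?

Letter: letters move forward 2 places in the alphabet; d, f, h, j, l, n, p → r.
For the metal, repeats platinum → gold → silver → copper: platinum, gold, silver, copper, platinum, gold, silver → copper.
For the third component, alternating steps +6, −3, +6, −3, …: 7, 13, 10, 16, 13, 19, 16 → 22.
So the next tuple is (r copper 22).

(r copper 22)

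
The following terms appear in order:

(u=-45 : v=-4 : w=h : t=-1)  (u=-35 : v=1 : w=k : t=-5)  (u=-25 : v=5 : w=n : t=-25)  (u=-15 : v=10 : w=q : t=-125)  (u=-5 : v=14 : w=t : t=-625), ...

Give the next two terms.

For the u, +10 each step: -45, -35, -25, -15, -5 → 5 → 15.
V: alternating steps +5, +4, +5, +4, …; -4, 1, 5, 10, 14 → 19 → 23.
W: letters move forward 3 places in the alphabet; h, k, n, q, t → w → z.
T goes -1, -5, -25, -125, -625 → -3125 → -15625 (×5 each step).
So the next two terms are (u=5 : v=19 : w=w : t=-3125) and (u=15 : v=23 : w=z : t=-15625).

(u=5 : v=19 : w=w : t=-3125), (u=15 : v=23 : w=z : t=-15625)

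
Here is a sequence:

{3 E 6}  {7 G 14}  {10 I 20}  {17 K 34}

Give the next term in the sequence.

{27 M 54}

First value: each term is the sum of the two before it, so 3, 7, 10, 17 → 27.
Letter: letters move forward 2 places in the alphabet; E, G, I, K → M.
Third value — always 2 × the first value: 6, 14, 20, 34 → 54.
Combining the parts gives {27 M 54}.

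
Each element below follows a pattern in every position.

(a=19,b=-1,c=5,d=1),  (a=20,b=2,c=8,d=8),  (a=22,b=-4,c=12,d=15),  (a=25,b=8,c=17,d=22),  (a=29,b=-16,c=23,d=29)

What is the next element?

A — differences are 1, 2, 3, … (increasing by 1 each time): 19, 20, 22, 25, 29 → 34.
B — ×(-2) each step: -1, 2, -4, 8, -16 → 32.
C — differences are 3, 4, 5, … (increasing by 1 each time): 5, 8, 12, 17, 23 → 30.
D goes 1, 8, 15, 22, 29 → 36 (+7 each step).
Combining the parts gives (a=34,b=32,c=30,d=36).

(a=34,b=32,c=30,d=36)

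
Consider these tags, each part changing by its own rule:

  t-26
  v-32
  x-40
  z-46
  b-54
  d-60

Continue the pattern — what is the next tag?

f-68

For the letter, letters move forward 2 places in the alphabet, wrapping Z→A: t, v, x, z, b, d → f.
Second component — alternating steps +6, +8, +6, +8, …: 26, 32, 40, 46, 54, 60 → 68.
Combining the parts gives f-68.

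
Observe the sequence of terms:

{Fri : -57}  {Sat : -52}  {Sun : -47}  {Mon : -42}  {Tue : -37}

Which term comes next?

Day — runs through the weekdays Mon→Sun: Fri, Sat, Sun, Mon, Tue → Wed.
Second component: -57, -52, -47, -42, -37 → -32 (+5 each step).
Putting it together: {Wed : -32}.

{Wed : -32}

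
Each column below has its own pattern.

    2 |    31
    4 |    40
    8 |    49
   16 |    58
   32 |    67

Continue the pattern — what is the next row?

64  76

First component — ×2 each step: 2, 4, 8, 16, 32 → 64.
Second component: +9 each step, so 31, 40, 49, 58, 67 → 76.
Combining the parts gives 64  76.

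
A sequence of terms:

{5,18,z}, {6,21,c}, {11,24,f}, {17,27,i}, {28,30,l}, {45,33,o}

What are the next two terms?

First value: each term is the sum of the two before it, so 5, 6, 11, 17, 28, 45 → 73 → 118.
For the second value, +3 each step: 18, 21, 24, 27, 30, 33 → 36 → 39.
Letter goes z, c, f, i, l, o → r → u (letters move forward 3 places in the alphabet, wrapping Z→A).
Putting the parts together: {73,36,r} and then {118,39,u}.

{73,36,r}, {118,39,u}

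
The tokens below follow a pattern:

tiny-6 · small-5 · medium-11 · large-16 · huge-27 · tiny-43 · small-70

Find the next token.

Size — repeats tiny → small → medium → large → huge: tiny, small, medium, large, huge, tiny, small → medium.
Second component: each term is the sum of the two before it; 6, 5, 11, 16, 27, 43, 70 → 113.
Combining the parts gives medium-113.

medium-113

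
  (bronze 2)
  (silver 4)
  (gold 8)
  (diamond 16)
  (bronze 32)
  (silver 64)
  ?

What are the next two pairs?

Rank: bronze, silver, gold, diamond, bronze, silver → gold → diamond (repeats bronze → silver → gold → diamond).
Second value: ×2 each step, so 2, 4, 8, 16, 32, 64 → 128 → 256.
So the next two pairs are (gold 128) and (diamond 256).

(gold 128), (diamond 256)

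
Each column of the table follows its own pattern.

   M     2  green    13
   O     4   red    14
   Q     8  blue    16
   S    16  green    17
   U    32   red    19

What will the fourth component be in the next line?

20

Fourth component: 13, 14, 16, 17, 19 → 20 (alternating steps +1, +2, +1, +2, …).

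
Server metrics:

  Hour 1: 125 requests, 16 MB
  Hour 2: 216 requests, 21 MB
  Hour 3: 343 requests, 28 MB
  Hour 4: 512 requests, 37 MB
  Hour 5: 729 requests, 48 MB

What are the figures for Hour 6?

1000 requests, 61 MB

Requests: perfect cubes: 5³, 6³, 7³, …, so 125, 216, 343, 512, 729 → 1000.
MB — differences are 5, 7, 9, … (increasing by 2 each time): 16, 21, 28, 37, 48 → 61.
Combining the parts gives 1000 requests, 61 MB.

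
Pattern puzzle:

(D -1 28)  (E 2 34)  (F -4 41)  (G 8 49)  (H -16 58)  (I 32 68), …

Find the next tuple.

Letter goes D, E, F, G, H, I → J (letters move forward 1 place in the alphabet).
Second part: -1, 2, -4, 8, -16, 32 → -64 (×(-2) each step).
Third part: differences are 6, 7, 8, … (increasing by 1 each time); 28, 34, 41, 49, 58, 68 → 79.
Combining the parts gives (J -64 79).

(J -64 79)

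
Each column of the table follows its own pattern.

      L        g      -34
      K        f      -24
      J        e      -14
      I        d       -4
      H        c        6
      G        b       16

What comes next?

F  a  26

First letter — letters move back 1 place in the alphabet: L, K, J, I, H, G → F.
For the second letter, letters move back 1 place in the alphabet: g, f, e, d, c, b → a.
Third component: -34, -24, -14, -4, 6, 16 → 26 (+10 each step).
So the next line is F  a  26.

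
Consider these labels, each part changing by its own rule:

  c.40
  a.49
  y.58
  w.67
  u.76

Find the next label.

Letter: c, a, y, w, u → s (letters move back 2 places in the alphabet, wrapping A→Z).
Second component goes 40, 49, 58, 67, 76 → 85 (+9 each step).
Combining the parts gives s.85.

s.85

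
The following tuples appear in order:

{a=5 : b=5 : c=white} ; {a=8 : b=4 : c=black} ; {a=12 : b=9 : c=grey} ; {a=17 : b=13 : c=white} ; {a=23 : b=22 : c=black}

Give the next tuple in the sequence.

{a=30 : b=35 : c=grey}

A — differences are 3, 4, 5, … (increasing by 1 each time): 5, 8, 12, 17, 23 → 30.
For the b, each term is the sum of the two before it: 5, 4, 9, 13, 22 → 35.
C — repeats white → black → grey: white, black, grey, white, black → grey.
Combining the parts gives {a=30 : b=35 : c=grey}.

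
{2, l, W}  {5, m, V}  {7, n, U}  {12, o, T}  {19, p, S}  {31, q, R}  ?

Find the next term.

First part: 2, 5, 7, 12, 19, 31 → 50 (each term is the sum of the two before it).
First letter: letters move forward 1 place in the alphabet; l, m, n, o, p, q → r.
For the second letter, letters move back 1 place in the alphabet: W, V, U, T, S, R → Q.
Combining the parts gives {50, r, Q}.

{50, r, Q}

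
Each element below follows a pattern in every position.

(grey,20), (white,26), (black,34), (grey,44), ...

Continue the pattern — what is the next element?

For the shade, repeats grey → white → black: grey, white, black, grey → white.
Second entry: differences are 6, 8, 10, … (increasing by 2 each time), so 20, 26, 34, 44 → 56.
So the next element is (white,56).

(white,56)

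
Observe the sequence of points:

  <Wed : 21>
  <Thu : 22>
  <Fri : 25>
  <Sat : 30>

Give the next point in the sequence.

For the day, runs through the weekdays Mon→Sun: Wed, Thu, Fri, Sat → Sun.
Second entry: differences are 1, 3, 5, … (increasing by 2 each time); 21, 22, 25, 30 → 37.
Putting it together: <Sun : 37>.

<Sun : 37>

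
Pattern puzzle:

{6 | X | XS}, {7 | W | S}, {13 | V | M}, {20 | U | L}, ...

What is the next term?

{33 | T | XL}

First coordinate: 6, 7, 13, 20 → 33 (each term is the sum of the two before it).
Letter: letters move back 1 place in the alphabet; X, W, V, U → T.
Size: runs through clothing sizes XS→XL, so XS, S, M, L → XL.
Combining the parts gives {33 | T | XL}.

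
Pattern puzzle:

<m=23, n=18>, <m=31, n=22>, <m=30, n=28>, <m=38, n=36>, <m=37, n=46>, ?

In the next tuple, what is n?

N — differences are 4, 6, 8, … (increasing by 2 each time): 18, 22, 28, 36, 46 → 58.

58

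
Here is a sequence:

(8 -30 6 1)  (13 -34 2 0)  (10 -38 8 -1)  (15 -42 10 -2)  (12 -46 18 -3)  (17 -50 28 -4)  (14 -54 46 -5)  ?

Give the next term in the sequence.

(19 -58 74 -6)

First component goes 8, 13, 10, 15, 12, 17, 14 → 19 (alternating steps +5, −3, +5, −3, …).
Second component: −4 each step, so -30, -34, -38, -42, -46, -50, -54 → -58.
Third component: each term is the sum of the two before it; 6, 2, 8, 10, 18, 28, 46 → 74.
Fourth component: −1 each step, so 1, 0, -1, -2, -3, -4, -5 → -6.
So the next term is (19 -58 74 -6).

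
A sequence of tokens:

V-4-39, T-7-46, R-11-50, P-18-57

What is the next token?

N-29-61

Letter goes V, T, R, P → N (letters move back 2 places in the alphabet).
Second component: each term is the sum of the two before it, so 4, 7, 11, 18 → 29.
Third component: 39, 46, 50, 57 → 61 (alternating steps +7, +4, +7, +4, …).
Combining the parts gives N-29-61.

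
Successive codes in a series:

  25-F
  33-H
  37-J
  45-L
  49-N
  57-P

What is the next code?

61-R

First component goes 25, 33, 37, 45, 49, 57 → 61 (alternating steps +8, +4, +8, +4, …).
For the letter, letters move forward 2 places in the alphabet: F, H, J, L, N, P → R.
Combining the parts gives 61-R.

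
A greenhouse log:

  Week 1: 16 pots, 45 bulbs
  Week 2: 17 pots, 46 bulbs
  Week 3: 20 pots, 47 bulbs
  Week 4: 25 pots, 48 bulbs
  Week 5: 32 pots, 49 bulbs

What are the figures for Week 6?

Pots: differences are 1, 3, 5, … (increasing by 2 each time), so 16, 17, 20, 25, 32 → 41.
Bulbs: +1 each step; 45, 46, 47, 48, 49 → 50.
Putting it together: 41 pots, 50 bulbs.

41 pots, 50 bulbs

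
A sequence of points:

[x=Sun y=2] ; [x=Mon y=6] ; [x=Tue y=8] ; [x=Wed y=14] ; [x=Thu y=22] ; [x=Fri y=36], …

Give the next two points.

X: runs through the weekdays Mon→Sun; Sun, Mon, Tue, Wed, Thu, Fri → Sat → Sun.
Y: 2, 6, 8, 14, 22, 36 → 58 → 94 (each term is the sum of the two before it).
Putting the parts together: [x=Sat y=58] and then [x=Sun y=94].

[x=Sat y=58], [x=Sun y=94]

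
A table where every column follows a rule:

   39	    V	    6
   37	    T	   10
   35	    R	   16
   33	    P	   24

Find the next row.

31  N  34

First component goes 39, 37, 35, 33 → 31 (−2 each step).
Letter: V, T, R, P → N (letters move back 2 places in the alphabet).
Third component goes 6, 10, 16, 24 → 34 (differences are 4, 6, 8, … (increasing by 2 each time)).
So the next row is 31  N  34.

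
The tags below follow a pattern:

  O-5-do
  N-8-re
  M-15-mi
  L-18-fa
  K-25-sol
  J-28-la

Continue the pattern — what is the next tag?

Letter: letters move back 1 place in the alphabet; O, N, M, L, K, J → I.
For the second component, alternating steps +3, +7, +3, +7, …: 5, 8, 15, 18, 25, 28 → 35.
Note: runs through the solfège scale do→ti; do, re, mi, fa, sol, la → ti.
Combining the parts gives I-35-ti.

I-35-ti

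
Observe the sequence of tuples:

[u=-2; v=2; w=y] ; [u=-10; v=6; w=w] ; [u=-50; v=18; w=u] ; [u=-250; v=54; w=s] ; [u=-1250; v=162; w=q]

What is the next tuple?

[u=-6250; v=486; w=o]

U — ×5 each step: -2, -10, -50, -250, -1250 → -6250.
For the v, ×3 each step: 2, 6, 18, 54, 162 → 486.
W — letters move back 2 places in the alphabet: y, w, u, s, q → o.
Combining the parts gives [u=-6250; v=486; w=o].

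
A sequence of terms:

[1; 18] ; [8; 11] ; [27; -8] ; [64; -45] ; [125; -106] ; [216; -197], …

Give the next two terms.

[343; -324], [512; -493]

First slot goes 1, 8, 27, 64, 125, 216 → 343 → 512 (perfect cubes: 1³, 2³, 3³, …).
Second slot: together with the first slot always sums to 19; 18, 11, -8, -45, -106, -197 → -324 → -493.
So the next two terms are [343; -324] and [512; -493].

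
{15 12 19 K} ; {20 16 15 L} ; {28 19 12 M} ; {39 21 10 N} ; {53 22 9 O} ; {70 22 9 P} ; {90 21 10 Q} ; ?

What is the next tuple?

{113 19 12 R}

For the first coordinate, differences are 5, 8, 11, … (increasing by 3 each time): 15, 20, 28, 39, 53, 70, 90 → 113.
Second coordinate: 12, 16, 19, 21, 22, 22, 21 → 19 (differences are 4, 3, 2, … (decreasing by 1 each time)).
For the third coordinate, together with the second coordinate always sums to 31: 19, 15, 12, 10, 9, 9, 10 → 12.
Letter — letters move forward 1 place in the alphabet: K, L, M, N, O, P, Q → R.
Combining the parts gives {113 19 12 R}.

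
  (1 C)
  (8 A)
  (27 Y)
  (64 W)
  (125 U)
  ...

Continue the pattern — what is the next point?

(216 S)

First part — perfect cubes: 1³, 2³, 3³, …: 1, 8, 27, 64, 125 → 216.
Letter: letters move back 2 places in the alphabet, wrapping A→Z; C, A, Y, W, U → S.
Combining the parts gives (216 S).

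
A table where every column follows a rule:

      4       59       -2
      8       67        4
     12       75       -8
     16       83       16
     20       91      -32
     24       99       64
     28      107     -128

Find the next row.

First component: 4, 8, 12, 16, 20, 24, 28 → 32 (+4 each step).
Second component: +8 each step, so 59, 67, 75, 83, 91, 99, 107 → 115.
Third component goes -2, 4, -8, 16, -32, 64, -128 → 256 (×(-2) each step).
Combining the parts gives 32  115  256.

32  115  256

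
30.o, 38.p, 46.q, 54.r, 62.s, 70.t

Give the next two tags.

First component: +8 each step; 30, 38, 46, 54, 62, 70 → 78 → 86.
Letter: o, p, q, r, s, t → u → v (letters move forward 1 place in the alphabet).
So the next two tags are 78.u and 86.v.

78.u, 86.v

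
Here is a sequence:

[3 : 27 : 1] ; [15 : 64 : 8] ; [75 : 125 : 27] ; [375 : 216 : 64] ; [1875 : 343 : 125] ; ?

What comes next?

First entry goes 3, 15, 75, 375, 1875 → 9375 (×5 each step).
Second entry: perfect cubes: 3³, 4³, 5³, …, so 27, 64, 125, 216, 343 → 512.
Third entry — perfect cubes: 1³, 2³, 3³, …: 1, 8, 27, 64, 125 → 216.
So the next term is [9375 : 512 : 216].

[9375 : 512 : 216]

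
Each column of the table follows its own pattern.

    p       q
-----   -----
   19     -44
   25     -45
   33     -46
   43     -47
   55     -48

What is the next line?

Column p: differences are 6, 8, 10, … (increasing by 2 each time); 19, 25, 33, 43, 55 → 69.
Column q: −1 each step, so -44, -45, -46, -47, -48 → -49.
Putting it together: 69  -49.

69  -49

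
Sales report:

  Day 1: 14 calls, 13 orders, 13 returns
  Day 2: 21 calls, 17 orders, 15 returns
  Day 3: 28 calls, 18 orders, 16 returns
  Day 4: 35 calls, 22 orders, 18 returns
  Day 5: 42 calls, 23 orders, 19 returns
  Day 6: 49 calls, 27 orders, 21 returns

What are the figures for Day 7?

Calls — +7 each step: 14, 21, 28, 35, 42, 49 → 56.
Orders: alternating steps +4, +1, +4, +1, …; 13, 17, 18, 22, 23, 27 → 28.
For the returns, alternating steps +2, +1, +2, +1, …: 13, 15, 16, 18, 19, 21 → 22.
Combining the parts gives 56 calls, 28 orders, 22 returns.

56 calls, 28 orders, 22 returns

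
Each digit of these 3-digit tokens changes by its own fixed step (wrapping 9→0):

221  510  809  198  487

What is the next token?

776

For the first digit, +3 each step, mod 10: 2, 5, 8, 1, 4 → 7.
Second digit — −1 each step, mod 10: 2, 1, 0, 9, 8 → 7.
Third digit — −1 each step, mod 10: 1, 0, 9, 8, 7 → 6.
Combining the parts gives 776.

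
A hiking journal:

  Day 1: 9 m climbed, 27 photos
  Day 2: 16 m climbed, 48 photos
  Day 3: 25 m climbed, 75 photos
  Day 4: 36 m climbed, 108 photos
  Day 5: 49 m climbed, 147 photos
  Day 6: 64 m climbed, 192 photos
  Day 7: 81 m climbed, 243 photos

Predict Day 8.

100 m climbed, 300 photos

For the m climbed, perfect squares: 3², 4², 5², …: 9, 16, 25, 36, 49, 64, 81 → 100.
Photos: always 3 × the m climbed, so 27, 48, 75, 108, 147, 192, 243 → 300.
So the next row is 100 m climbed, 300 photos.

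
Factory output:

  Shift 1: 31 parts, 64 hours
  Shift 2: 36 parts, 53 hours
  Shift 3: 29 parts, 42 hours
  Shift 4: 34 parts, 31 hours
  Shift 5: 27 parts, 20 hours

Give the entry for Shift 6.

Parts: alternating steps +5, −7, +5, −7, …, so 31, 36, 29, 34, 27 → 32.
Hours: 64, 53, 42, 31, 20 → 9 (−11 each step).
So the next record is 32 parts, 9 hours.

32 parts, 9 hours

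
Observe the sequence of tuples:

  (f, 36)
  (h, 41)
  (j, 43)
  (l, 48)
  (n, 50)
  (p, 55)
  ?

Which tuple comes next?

For the letter, letters move forward 2 places in the alphabet: f, h, j, l, n, p → r.
For the second entry, alternating steps +5, +2, +5, +2, …: 36, 41, 43, 48, 50, 55 → 57.
Combining the parts gives (r, 57).

(r, 57)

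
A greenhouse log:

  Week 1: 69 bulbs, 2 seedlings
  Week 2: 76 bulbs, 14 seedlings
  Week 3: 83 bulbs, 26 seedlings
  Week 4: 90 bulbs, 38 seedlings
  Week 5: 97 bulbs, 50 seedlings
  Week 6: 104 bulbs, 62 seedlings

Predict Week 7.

Bulbs goes 69, 76, 83, 90, 97, 104 → 111 (+7 each step).
For the seedlings, +12 each step: 2, 14, 26, 38, 50, 62 → 74.
So the next row is 111 bulbs, 74 seedlings.

111 bulbs, 74 seedlings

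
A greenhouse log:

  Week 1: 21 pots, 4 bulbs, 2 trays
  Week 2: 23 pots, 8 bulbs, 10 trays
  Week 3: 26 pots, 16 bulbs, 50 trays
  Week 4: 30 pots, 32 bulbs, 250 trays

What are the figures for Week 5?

35 pots, 64 bulbs, 1250 trays

For the pots, differences are 2, 3, 4, … (increasing by 1 each time): 21, 23, 26, 30 → 35.
Bulbs: ×2 each step, so 4, 8, 16, 32 → 64.
Trays goes 2, 10, 50, 250 → 1250 (×5 each step).
So the next record is 35 pots, 64 bulbs, 1250 trays.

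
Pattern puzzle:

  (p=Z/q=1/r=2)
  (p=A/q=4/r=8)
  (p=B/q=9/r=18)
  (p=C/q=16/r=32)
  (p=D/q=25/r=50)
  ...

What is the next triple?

(p=E/q=36/r=72)

P: letters move forward 1 place in the alphabet, wrapping Z→A; Z, A, B, C, D → E.
Q — perfect squares: 1², 2², 3², …: 1, 4, 9, 16, 25 → 36.
R: 2, 8, 18, 32, 50 → 72 (always 2 × the q).
So the next triple is (p=E/q=36/r=72).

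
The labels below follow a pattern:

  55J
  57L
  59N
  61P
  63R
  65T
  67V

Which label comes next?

69X

First component: +2 each step, so 55, 57, 59, 61, 63, 65, 67 → 69.
For the letter, letters move forward 2 places in the alphabet: J, L, N, P, R, T, V → X.
Putting it together: 69X.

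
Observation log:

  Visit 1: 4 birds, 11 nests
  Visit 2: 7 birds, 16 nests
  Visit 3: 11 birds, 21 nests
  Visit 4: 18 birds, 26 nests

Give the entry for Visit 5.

29 birds, 31 nests

Birds goes 4, 7, 11, 18 → 29 (each term is the sum of the two before it).
Nests: +5 each step, so 11, 16, 21, 26 → 31.
Combining the parts gives 29 birds, 31 nests.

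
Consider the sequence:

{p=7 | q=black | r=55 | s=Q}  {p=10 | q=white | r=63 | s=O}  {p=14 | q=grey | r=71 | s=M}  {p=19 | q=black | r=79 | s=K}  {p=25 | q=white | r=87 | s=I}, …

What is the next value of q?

grey

For the q, repeats black → white → grey: black, white, grey, black, white → grey.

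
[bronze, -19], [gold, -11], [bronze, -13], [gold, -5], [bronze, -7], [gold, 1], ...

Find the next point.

Rank — alternates bronze ↔ gold: bronze, gold, bronze, gold, bronze, gold → bronze.
Second slot: alternating steps +8, −2, +8, −2, …, so -19, -11, -13, -5, -7, 1 → -1.
Putting it together: [bronze, -1].

[bronze, -1]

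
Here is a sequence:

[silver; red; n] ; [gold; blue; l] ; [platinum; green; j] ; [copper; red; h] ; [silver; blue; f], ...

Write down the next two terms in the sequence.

[gold; green; d], [platinum; red; b]

Metal — repeats silver → gold → platinum → copper: silver, gold, platinum, copper, silver → gold → platinum.
Colour — repeats red → blue → green: red, blue, green, red, blue → green → red.
For the letter, letters move back 2 places in the alphabet: n, l, j, h, f → d → b.
Putting the parts together: [gold; green; d] and then [platinum; red; b].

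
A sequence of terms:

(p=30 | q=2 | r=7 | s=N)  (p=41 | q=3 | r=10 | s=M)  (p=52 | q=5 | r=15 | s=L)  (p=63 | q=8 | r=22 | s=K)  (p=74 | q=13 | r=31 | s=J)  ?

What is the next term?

(p=85 | q=21 | r=42 | s=I)

P: 30, 41, 52, 63, 74 → 85 (+11 each step).
Q: each term is the sum of the two before it; 2, 3, 5, 8, 13 → 21.
For the r, differences are 3, 5, 7, … (increasing by 2 each time): 7, 10, 15, 22, 31 → 42.
S: letters move back 1 place in the alphabet; N, M, L, K, J → I.
Putting it together: (p=85 | q=21 | r=42 | s=I).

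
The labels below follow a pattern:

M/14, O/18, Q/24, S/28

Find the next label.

Letter: letters move forward 2 places in the alphabet, so M, O, Q, S → U.
Second component goes 14, 18, 24, 28 → 34 (alternating steps +4, +6, +4, +6, …).
So the next label is U/34.

U/34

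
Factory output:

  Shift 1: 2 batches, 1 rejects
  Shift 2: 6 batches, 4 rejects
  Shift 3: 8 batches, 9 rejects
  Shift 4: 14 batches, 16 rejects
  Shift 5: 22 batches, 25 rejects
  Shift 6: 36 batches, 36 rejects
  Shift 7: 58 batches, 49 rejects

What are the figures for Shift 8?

94 batches, 64 rejects

Batches goes 2, 6, 8, 14, 22, 36, 58 → 94 (each term is the sum of the two before it).
For the rejects, perfect squares: 1², 2², 3², …: 1, 4, 9, 16, 25, 36, 49 → 64.
Putting it together: 94 batches, 64 rejects.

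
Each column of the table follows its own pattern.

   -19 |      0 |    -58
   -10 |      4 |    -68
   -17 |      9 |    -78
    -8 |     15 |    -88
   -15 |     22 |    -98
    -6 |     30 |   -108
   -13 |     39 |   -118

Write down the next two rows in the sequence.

-4  49  -128; -11  60  -138

For the first component, alternating steps +9, −7, +9, −7, …: -19, -10, -17, -8, -15, -6, -13 → -4 → -11.
Second component: differences are 4, 5, 6, … (increasing by 1 each time), so 0, 4, 9, 15, 22, 30, 39 → 49 → 60.
Third component: −10 each step, so -58, -68, -78, -88, -98, -108, -118 → -128 → -138.
Putting the parts together: -4  49  -128 and then -11  60  -138.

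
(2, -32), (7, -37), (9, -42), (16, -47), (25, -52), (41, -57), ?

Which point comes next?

First part: each term is the sum of the two before it, so 2, 7, 9, 16, 25, 41 → 66.
Second part goes -32, -37, -42, -47, -52, -57 → -62 (−5 each step).
Combining the parts gives (66, -62).

(66, -62)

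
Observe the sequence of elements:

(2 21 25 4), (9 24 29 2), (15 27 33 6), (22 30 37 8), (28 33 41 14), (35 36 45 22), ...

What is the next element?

First component goes 2, 9, 15, 22, 28, 35 → 41 (alternating steps +7, +6, +7, +6, …).
Second component: +3 each step, so 21, 24, 27, 30, 33, 36 → 39.
Third component goes 25, 29, 33, 37, 41, 45 → 49 (+4 each step).
Fourth component — each term is the sum of the two before it: 4, 2, 6, 8, 14, 22 → 36.
Combining the parts gives (41 39 49 36).

(41 39 49 36)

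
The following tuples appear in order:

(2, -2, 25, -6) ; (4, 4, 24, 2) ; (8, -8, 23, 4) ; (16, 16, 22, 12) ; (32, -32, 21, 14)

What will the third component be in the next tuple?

For the first component, ×2 each step: 2, 4, 8, 16, 32 → 64.
For the second component, ×(-2) each step: -2, 4, -8, 16, -32 → 64.
Third component: 25, 24, 23, 22, 21 → 20 (−1 each step).
Fourth component — alternating steps +8, +2, +8, +2, …: -6, 2, 4, 12, 14 → 22.

20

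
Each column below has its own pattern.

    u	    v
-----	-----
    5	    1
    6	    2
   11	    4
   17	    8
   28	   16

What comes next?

45  32

Column u: each term is the sum of the two before it; 5, 6, 11, 17, 28 → 45.
Column v — ×2 each step: 1, 2, 4, 8, 16 → 32.
Combining the parts gives 45  32.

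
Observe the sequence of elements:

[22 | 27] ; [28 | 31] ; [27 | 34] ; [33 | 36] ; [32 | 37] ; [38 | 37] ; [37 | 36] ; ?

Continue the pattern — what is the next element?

First entry goes 22, 28, 27, 33, 32, 38, 37 → 43 (alternating steps +6, −1, +6, −1, …).
Second entry: differences are 4, 3, 2, … (decreasing by 1 each time); 27, 31, 34, 36, 37, 37, 36 → 34.
So the next element is [43 | 34].

[43 | 34]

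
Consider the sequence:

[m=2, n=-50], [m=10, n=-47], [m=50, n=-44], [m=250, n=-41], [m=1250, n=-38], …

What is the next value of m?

M goes 2, 10, 50, 250, 1250 → 6250 (×5 each step).
N: +3 each step, so -50, -47, -44, -41, -38 → -35.

6250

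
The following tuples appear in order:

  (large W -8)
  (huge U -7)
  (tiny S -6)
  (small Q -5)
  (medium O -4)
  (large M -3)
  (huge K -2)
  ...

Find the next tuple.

(tiny I -1)

Size: repeats large → huge → tiny → small → medium; large, huge, tiny, small, medium, large, huge → tiny.
Letter: W, U, S, Q, O, M, K → I (letters move back 2 places in the alphabet).
Third part goes -8, -7, -6, -5, -4, -3, -2 → -1 (+1 each step).
Combining the parts gives (tiny I -1).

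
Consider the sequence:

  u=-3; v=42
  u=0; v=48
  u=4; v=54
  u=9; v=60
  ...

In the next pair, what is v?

66

U: -3, 0, 4, 9 → 15 (differences are 3, 4, 5, … (increasing by 1 each time)).
V: 42, 48, 54, 60 → 66 (+6 each step).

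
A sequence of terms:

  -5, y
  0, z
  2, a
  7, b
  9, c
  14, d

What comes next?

16, e

First entry: alternating steps +5, +2, +5, +2, …; -5, 0, 2, 7, 9, 14 → 16.
Letter: letters move forward 1 place in the alphabet, wrapping Z→A, so y, z, a, b, c, d → e.
Combining the parts gives 16, e.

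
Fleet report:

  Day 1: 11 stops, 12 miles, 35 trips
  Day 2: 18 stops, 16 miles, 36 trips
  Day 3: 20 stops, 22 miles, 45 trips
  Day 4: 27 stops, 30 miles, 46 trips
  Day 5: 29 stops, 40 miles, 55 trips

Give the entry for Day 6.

36 stops, 52 miles, 56 trips

For the stops, alternating steps +7, +2, +7, +2, …: 11, 18, 20, 27, 29 → 36.
Miles — differences are 4, 6, 8, … (increasing by 2 each time): 12, 16, 22, 30, 40 → 52.
Trips: alternating steps +1, +9, +1, +9, …, so 35, 36, 45, 46, 55 → 56.
Combining the parts gives 36 stops, 52 miles, 56 trips.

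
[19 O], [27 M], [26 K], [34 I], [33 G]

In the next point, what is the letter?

Letter — letters move back 2 places in the alphabet: O, M, K, I, G → E.

E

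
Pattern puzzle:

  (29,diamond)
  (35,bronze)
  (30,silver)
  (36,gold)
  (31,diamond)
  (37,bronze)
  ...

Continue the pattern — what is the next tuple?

First part: alternating steps +6, −5, +6, −5, …; 29, 35, 30, 36, 31, 37 → 32.
Rank: repeats diamond → bronze → silver → gold, so diamond, bronze, silver, gold, diamond, bronze → silver.
Combining the parts gives (32,silver).

(32,silver)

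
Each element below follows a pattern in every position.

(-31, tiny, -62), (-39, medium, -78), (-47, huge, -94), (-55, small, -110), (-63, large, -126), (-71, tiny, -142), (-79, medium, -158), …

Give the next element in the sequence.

For the first coordinate, −8 each step: -31, -39, -47, -55, -63, -71, -79 → -87.
Size: repeats tiny → medium → huge → small → large; tiny, medium, huge, small, large, tiny, medium → huge.
For the third coordinate, always 2 × the first coordinate: -62, -78, -94, -110, -126, -142, -158 → -174.
So the next element is (-87, huge, -174).

(-87, huge, -174)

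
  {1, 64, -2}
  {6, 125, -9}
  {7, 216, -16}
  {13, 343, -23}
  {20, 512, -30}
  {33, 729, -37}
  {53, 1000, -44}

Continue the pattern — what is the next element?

First slot — each term is the sum of the two before it: 1, 6, 7, 13, 20, 33, 53 → 86.
Second slot goes 64, 125, 216, 343, 512, 729, 1000 → 1331 (perfect cubes: 4³, 5³, 6³, …).
For the third slot, −7 each step: -2, -9, -16, -23, -30, -37, -44 → -51.
So the next element is {86, 1331, -51}.

{86, 1331, -51}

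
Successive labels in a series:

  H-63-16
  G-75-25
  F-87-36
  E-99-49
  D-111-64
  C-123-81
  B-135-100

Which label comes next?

A-147-121

Letter goes H, G, F, E, D, C, B → A (letters move back 1 place in the alphabet).
For the second component, +12 each step: 63, 75, 87, 99, 111, 123, 135 → 147.
Third component: 16, 25, 36, 49, 64, 81, 100 → 121 (perfect squares: 4², 5², 6², …).
So the next label is A-147-121.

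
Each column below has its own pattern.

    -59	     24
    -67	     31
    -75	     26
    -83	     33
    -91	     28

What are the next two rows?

-99  35; -107  30

First component: −8 each step; -59, -67, -75, -83, -91 → -99 → -107.
Second component: alternating steps +7, −5, +7, −5, …; 24, 31, 26, 33, 28 → 35 → 30.
So the next two rows are -99  35 and -107  30.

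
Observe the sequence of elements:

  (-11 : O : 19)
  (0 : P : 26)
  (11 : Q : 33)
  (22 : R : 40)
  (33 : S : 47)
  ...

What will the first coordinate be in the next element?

First coordinate: +11 each step, so -11, 0, 11, 22, 33 → 44.

44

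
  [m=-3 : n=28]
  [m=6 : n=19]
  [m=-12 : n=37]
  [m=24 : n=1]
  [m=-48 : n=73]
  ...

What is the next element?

[m=96 : n=-71]

M: ×(-2) each step, so -3, 6, -12, 24, -48 → 96.
N: together with the m always sums to 25, so 28, 19, 37, 1, 73 → -71.
Combining the parts gives [m=96 : n=-71].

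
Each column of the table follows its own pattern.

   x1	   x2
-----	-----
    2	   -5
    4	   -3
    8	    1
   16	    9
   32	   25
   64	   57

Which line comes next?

Column x1 — ×2 each step: 2, 4, 8, 16, 32, 64 → 128.
Column x2: always 7 less than the column x1; -5, -3, 1, 9, 25, 57 → 121.
Putting it together: 128  121.

128  121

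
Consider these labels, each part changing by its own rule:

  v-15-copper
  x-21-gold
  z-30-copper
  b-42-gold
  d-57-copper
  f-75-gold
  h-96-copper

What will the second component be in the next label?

120

Second component: differences are 6, 9, 12, … (increasing by 3 each time), so 15, 21, 30, 42, 57, 75, 96 → 120.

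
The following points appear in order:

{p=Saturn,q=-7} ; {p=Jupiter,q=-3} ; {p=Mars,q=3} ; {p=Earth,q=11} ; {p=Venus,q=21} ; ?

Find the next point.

P: runs backward through the planets Mercury→Neptune, so Saturn, Jupiter, Mars, Earth, Venus → Mercury.
Q: -7, -3, 3, 11, 21 → 33 (differences are 4, 6, 8, … (increasing by 2 each time)).
Combining the parts gives {p=Mercury,q=33}.

{p=Mercury,q=33}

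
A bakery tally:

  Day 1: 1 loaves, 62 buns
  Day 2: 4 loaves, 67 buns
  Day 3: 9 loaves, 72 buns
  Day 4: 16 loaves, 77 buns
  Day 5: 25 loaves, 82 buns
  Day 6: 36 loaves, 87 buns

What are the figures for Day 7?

49 loaves, 92 buns

For the loaves, perfect squares: 1², 2², 3², …: 1, 4, 9, 16, 25, 36 → 49.
Buns: +5 each step; 62, 67, 72, 77, 82, 87 → 92.
So the next line is 49 loaves, 92 buns.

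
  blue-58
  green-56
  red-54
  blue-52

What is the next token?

green-50

Colour — repeats blue → green → red: blue, green, red, blue → green.
Second component: −2 each step, so 58, 56, 54, 52 → 50.
Combining the parts gives green-50.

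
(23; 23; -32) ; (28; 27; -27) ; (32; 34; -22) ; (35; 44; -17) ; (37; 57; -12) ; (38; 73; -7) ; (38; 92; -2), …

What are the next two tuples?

First entry: 23, 28, 32, 35, 37, 38, 38 → 37 → 35 (differences are 5, 4, 3, … (decreasing by 1 each time)).
Second entry: differences are 4, 7, 10, … (increasing by 3 each time), so 23, 27, 34, 44, 57, 73, 92 → 114 → 139.
Third entry goes -32, -27, -22, -17, -12, -7, -2 → 3 → 8 (+5 each step).
So the next two tuples are (37; 114; 3) and (35; 139; 8).

(37; 114; 3), (35; 139; 8)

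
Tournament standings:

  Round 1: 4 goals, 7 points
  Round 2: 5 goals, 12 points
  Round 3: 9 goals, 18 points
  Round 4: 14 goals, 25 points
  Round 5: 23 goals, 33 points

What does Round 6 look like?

37 goals, 42 points

For the goals, each term is the sum of the two before it: 4, 5, 9, 14, 23 → 37.
For the points, differences are 5, 6, 7, … (increasing by 1 each time): 7, 12, 18, 25, 33 → 42.
Putting it together: 37 goals, 42 points.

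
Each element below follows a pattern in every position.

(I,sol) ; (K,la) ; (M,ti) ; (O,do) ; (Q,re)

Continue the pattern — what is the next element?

(S,mi)

Letter: letters move forward 2 places in the alphabet; I, K, M, O, Q → S.
Note goes sol, la, ti, do, re → mi (runs through the solfège scale do→ti).
Combining the parts gives (S,mi).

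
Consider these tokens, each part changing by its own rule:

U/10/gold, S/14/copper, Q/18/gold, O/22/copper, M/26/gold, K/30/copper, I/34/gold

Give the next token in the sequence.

G/38/copper

Letter: letters move back 2 places in the alphabet; U, S, Q, O, M, K, I → G.
Second component: +4 each step, so 10, 14, 18, 22, 26, 30, 34 → 38.
For the metal, alternates gold ↔ copper: gold, copper, gold, copper, gold, copper, gold → copper.
Putting it together: G/38/copper.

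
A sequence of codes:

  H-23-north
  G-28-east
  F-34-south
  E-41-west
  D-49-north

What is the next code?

Letter goes H, G, F, E, D → C (letters move back 1 place in the alphabet).
Second component — differences are 5, 6, 7, … (increasing by 1 each time): 23, 28, 34, 41, 49 → 58.
Direction — repeats north → east → south → west: north, east, south, west, north → east.
Putting it together: C-58-east.

C-58-east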